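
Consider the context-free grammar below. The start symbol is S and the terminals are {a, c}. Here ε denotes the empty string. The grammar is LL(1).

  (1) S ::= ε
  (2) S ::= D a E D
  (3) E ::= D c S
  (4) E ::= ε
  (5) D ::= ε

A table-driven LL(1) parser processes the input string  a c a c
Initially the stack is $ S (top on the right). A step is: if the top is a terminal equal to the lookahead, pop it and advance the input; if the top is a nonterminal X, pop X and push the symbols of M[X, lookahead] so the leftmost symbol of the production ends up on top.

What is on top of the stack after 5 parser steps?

step 1: stack=$ S  input=a c a c $  — expand S ::= D a E D
step 2: stack=$ D E a D  input=a c a c $  — expand D ::= ε
step 3: stack=$ D E a  input=a c a c $  — match a
step 4: stack=$ D E  input=c a c $  — expand E ::= D c S
step 5: stack=$ D S c D  input=c a c $  — expand D ::= ε
Stack after step 5: $ D S c (top = c).

c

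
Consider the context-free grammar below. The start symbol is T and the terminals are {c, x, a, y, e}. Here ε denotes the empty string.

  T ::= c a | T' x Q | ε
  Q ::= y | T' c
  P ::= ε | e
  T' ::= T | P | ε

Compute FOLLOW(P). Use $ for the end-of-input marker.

FIRST(P): from P::=ε we get {ε}; from P::=e we get {e}. So FIRST(P) = {ε, e}.
FIRST(T): from T::=c a we get {c}; from T::=T' x Q we get {c, e, x}; from T::=ε we get {ε}. So FIRST(T) = {ε, c, e, x}.
FIRST(T'): from T'::=T we get {ε, c, e, x}; from T'::=P we get {ε, e}; from T'::=ε we get {ε}. So FIRST(T') = {ε, c, e, x}.
FIRST(Q): from Q::=y we get {y}; from Q::=T' c we get {c, e, x}. So FIRST(Q) = {c, e, x, y}.
FOLLOW(T) includes $ since T is the start symbol.
FOLLOW(T'): in T::=T' x Q, T' is followed by x Q with FIRST {x}; in Q::=T' c, T' is followed by c with FIRST {c}. Thus FOLLOW(T') = {c, x}.
FOLLOW(T): in T'::=T, the suffix after T is empty, so FOLLOW(T) ⊇ FOLLOW(T') = {c, x}. Thus FOLLOW(T) = {$, c, x}.
FOLLOW(Q): in T::=T' x Q, the suffix after Q is empty, so FOLLOW(Q) ⊇ FOLLOW(T) = {$, c, x}. Thus FOLLOW(Q) = {$, c, x}.
FOLLOW(P): in T'::=P, the suffix after P is empty, so FOLLOW(P) ⊇ FOLLOW(T') = {c, x}. Thus FOLLOW(P) = {c, x}.

{c, x}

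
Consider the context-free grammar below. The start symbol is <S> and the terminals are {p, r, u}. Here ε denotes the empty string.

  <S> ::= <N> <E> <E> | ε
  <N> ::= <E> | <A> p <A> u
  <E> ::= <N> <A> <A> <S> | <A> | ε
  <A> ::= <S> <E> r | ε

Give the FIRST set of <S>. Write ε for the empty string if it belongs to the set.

FIRST(<S>): from <S>::=<N> <E> <E> we get {ε, p, r}; from <S>::=ε we get {ε}. So FIRST(<S>) = {ε, p, r}.
FIRST(<N>): from <N>::=<E> we get {ε, p, r}; from <N>::=<A> p <A> u we get {p, r}. So FIRST(<N>) = {ε, p, r}.
FIRST(<E>): from <E>::=<N> <A> <A> <S> we get {ε, p, r}; from <E>::=<A> we get {ε, p, r}; from <E>::=ε we get {ε}. So FIRST(<E>) = {ε, p, r}.
FIRST(<A>): from <A>::=<S> <E> r we get {p, r}; from <A>::=ε we get {ε}. So FIRST(<A>) = {ε, p, r}.

{ε, p, r}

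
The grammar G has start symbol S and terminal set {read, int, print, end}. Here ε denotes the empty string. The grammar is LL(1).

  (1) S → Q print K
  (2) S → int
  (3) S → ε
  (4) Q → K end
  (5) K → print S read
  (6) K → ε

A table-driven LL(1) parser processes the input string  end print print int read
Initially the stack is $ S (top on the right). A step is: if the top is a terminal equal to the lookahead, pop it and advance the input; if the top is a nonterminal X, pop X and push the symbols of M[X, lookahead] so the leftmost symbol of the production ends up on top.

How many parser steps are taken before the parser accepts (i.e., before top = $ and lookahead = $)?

10

step 1: stack=$ S  input=end print print int read $  — expand S → Q print K
step 2: stack=$ K print Q  input=end print print int read $  — expand Q → K end
step 3: stack=$ K print end K  input=end print print int read $  — expand K → ε
step 4: stack=$ K print end  input=end print print int read $  — match end
step 5: stack=$ K print  input=print print int read $  — match print
step 6: stack=$ K  input=print int read $  — expand K → print S read
step 7: stack=$ read S print  input=print int read $  — match print
step 8: stack=$ read S  input=int read $  — expand S → int
step 9: stack=$ read int  input=int read $  — match int
step 10: stack=$ read  input=read $  — match read
Accept reached after 10 steps.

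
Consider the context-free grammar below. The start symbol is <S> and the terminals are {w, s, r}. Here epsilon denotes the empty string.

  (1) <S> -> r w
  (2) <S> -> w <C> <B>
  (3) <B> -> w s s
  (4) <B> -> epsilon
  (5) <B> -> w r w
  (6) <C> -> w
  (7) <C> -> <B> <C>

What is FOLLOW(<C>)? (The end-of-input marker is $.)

{$, w}

FIRST(<S>) = {r, w}
FIRST(<B>) = {epsilon, w}
FIRST(<C>) = {w}  (via <B> <C>)
FOLLOW(<S>) includes $ since <S> is the start symbol.
FOLLOW(<S>): <S> appears on no right-hand side. Thus FOLLOW(<S>) = {$}.
FOLLOW(<B>): in <S>->w <C> <B>, the suffix after <B> is empty, so FOLLOW(<B>) ⊇ FOLLOW(<S>) = {$}; in <C>-><B> <C>, <B> is followed by <C> with FIRST {w}. Thus FOLLOW(<B>) = {$, w}.
FOLLOW(<C>): in <S>->w <C> <B>, <C> is followed by <B> with FIRST {epsilon, w}; in <S>->w <C> <B>, the suffix after <C> is nullable, so FOLLOW(<C>) ⊇ FOLLOW(<S>) = {$}; in <C>-><B> <C>, the suffix after <C> is empty (adds nothing new). Thus FOLLOW(<C>) = {$, w}.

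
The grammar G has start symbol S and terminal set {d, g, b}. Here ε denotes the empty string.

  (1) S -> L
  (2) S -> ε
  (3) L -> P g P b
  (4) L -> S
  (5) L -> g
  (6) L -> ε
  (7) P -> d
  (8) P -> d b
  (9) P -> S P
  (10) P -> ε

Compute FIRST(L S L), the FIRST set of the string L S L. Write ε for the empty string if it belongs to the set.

FIRST(S): from S->L we get {ε, d, g}; from S->ε we get {ε}. So FIRST(S) = {ε, d, g}.
FIRST(P): from P->d we get {d}; from P->d b we get {d}; from P->S P we get {ε, d, g}; from P->ε we get {ε}. So FIRST(P) = {ε, d, g}.
FIRST(L): from L->P g P b we get {d, g}; from L->S we get {ε, d, g}; from L->g we get {g}; from L->ε we get {ε}. So FIRST(L) = {ε, d, g}.
FIRST(L S L): take FIRST of each symbol in turn, carrying on past any symbol whose FIRST contains ε; result {ε, d, g}.

{ε, d, g}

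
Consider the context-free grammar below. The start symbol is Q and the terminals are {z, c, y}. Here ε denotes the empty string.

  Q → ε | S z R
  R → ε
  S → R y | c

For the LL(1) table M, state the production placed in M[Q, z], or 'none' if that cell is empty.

FIRST(R) = {ε}
FIRST(S) = {c, y}  (via R y)
FIRST(Q) = {ε, c, y}  (via S z R)
FOLLOW(Q) includes $ since Q is the start symbol.
FOLLOW(Q): Q appears on no right-hand side. Thus FOLLOW(Q) = {$}.
For Q → ε: FIRST(ε) = {ε}, so it goes in M[Q, t] for t ∈ {}; since ε ∈ FIRST, also for every t ∈ FOLLOW(Q) = {$}.
For Q → S z R: FIRST(S z R) = {c, y}, so it goes in M[Q, t] for t ∈ {c, y}.
None of these place a production in M[Q, z].

none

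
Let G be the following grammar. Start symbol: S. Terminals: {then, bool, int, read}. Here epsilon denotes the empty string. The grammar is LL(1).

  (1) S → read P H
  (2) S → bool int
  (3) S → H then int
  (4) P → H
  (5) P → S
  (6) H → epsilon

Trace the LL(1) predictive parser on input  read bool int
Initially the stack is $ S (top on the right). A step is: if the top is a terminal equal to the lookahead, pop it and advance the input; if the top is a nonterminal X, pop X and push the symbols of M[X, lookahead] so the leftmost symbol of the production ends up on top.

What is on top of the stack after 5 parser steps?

step 1: stack=$ S  input=read bool int $  — expand S → read P H
step 2: stack=$ H P read  input=read bool int $  — match read
step 3: stack=$ H P  input=bool int $  — expand P → S
step 4: stack=$ H S  input=bool int $  — expand S → bool int
step 5: stack=$ H int bool  input=bool int $  — match bool
Stack after step 5: $ H int (top = int).

int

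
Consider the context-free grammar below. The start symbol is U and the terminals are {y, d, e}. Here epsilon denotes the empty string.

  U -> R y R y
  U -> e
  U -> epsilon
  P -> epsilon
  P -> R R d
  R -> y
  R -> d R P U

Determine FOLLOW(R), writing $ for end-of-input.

{d, e, y}

FIRST(R): from R->y we get {y}; from R->d R P U we get {d}. So FIRST(R) = {d, y}.
FIRST(U): from U->R y R y we get {d, y}; from U->e we get {e}; from U->epsilon we get {epsilon}. So FIRST(U) = {epsilon, d, e, y}.
FIRST(P): from P->epsilon we get {epsilon}; from P->R R d we get {d, y}. So FIRST(P) = {epsilon, d, y}.
FOLLOW(U) includes $ since U is the start symbol.
FOLLOW(R): in U->R y R y (occurrence 1), R is followed by y R y with FIRST {y}; in U->R y R y (occurrence 2), R is followed by y with FIRST {y}; in P->R R d (occurrence 1), R is followed by R d with FIRST {d, y}; in P->R R d (occurrence 2), R is followed by d with FIRST {d}; in R->d R P U, R is followed by P U with FIRST {epsilon, d, e, y}; in R->d R P U, the suffix after R is nullable (adds nothing new). Thus FOLLOW(R) = {d, e, y}.
FOLLOW(U): in R->d R P U, the suffix after U is empty, so FOLLOW(U) ⊇ FOLLOW(R) = {d, e, y}. Thus FOLLOW(U) = {$, d, e, y}.
FOLLOW(P): in R->d R P U, P is followed by U with FIRST {epsilon, d, e, y}; in R->d R P U, the suffix after P is nullable, so FOLLOW(P) ⊇ FOLLOW(R) = {d, e, y}. Thus FOLLOW(P) = {d, e, y}.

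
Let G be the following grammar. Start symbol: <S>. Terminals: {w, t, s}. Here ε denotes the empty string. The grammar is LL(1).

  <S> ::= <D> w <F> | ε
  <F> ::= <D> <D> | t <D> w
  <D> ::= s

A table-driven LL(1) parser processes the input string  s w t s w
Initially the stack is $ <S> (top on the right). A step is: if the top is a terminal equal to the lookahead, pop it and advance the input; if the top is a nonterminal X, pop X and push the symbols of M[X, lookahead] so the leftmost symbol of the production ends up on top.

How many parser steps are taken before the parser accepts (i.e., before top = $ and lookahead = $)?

step 1: stack=$ <S>  input=s w t s w $  — expand <S> ::= <D> w <F>
step 2: stack=$ <F> w <D>  input=s w t s w $  — expand <D> ::= s
step 3: stack=$ <F> w s  input=s w t s w $  — match s
step 4: stack=$ <F> w  input=w t s w $  — match w
step 5: stack=$ <F>  input=t s w $  — expand <F> ::= t <D> w
step 6: stack=$ w <D> t  input=t s w $  — match t
step 7: stack=$ w <D>  input=s w $  — expand <D> ::= s
step 8: stack=$ w s  input=s w $  — match s
step 9: stack=$ w  input=w $  — match w
Accept reached after 9 steps.

9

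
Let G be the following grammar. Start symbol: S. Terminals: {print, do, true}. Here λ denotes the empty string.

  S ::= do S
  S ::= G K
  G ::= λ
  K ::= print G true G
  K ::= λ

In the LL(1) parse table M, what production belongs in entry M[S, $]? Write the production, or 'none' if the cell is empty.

FIRST(G): from G::=λ we get {λ}. So FIRST(G) = {λ}.
FIRST(K): from K::=print G true G we get {print}; from K::=λ we get {λ}. So FIRST(K) = {λ, print}.
FIRST(S): from S::=do S we get {do}; from S::=G K we get {λ, print}. So FIRST(S) = {λ, do, print}.
FOLLOW(S) includes $ since S is the start symbol.
FOLLOW(S): in S::=do S, the suffix after S is empty (adds nothing new). Thus FOLLOW(S) = {$}.
For S ::= do S: FIRST(do S) = {do}, so it goes in M[S, t] for t ∈ {do}.
For S ::= G K: FIRST(G K) = {λ, print}, so it goes in M[S, t] for t ∈ {print}; since λ ∈ FIRST, also for every t ∈ FOLLOW(S) = {$}.

S ::= G K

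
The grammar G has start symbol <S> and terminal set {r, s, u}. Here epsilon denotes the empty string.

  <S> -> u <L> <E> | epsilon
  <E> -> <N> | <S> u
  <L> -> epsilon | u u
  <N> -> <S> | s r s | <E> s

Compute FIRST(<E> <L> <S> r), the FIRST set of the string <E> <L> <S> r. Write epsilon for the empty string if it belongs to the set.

FIRST(<S>): from <S>->u <L> <E> we get {u}; from <S>->epsilon we get {epsilon}. So FIRST(<S>) = {epsilon, u}.
FIRST(<L>): from <L>->epsilon we get {epsilon}; from <L>->u u we get {u}. So FIRST(<L>) = {epsilon, u}.
FIRST(<E>): from <E>-><N> we get {epsilon, s, u}; from <E>-><S> u we get {u}. So FIRST(<E>) = {epsilon, s, u}.
FIRST(<N>): from <N>-><S> we get {epsilon, u}; from <N>->s r s we get {s}; from <N>-><E> s we get {s, u}. So FIRST(<N>) = {epsilon, s, u}.
FIRST(<E> <L> <S> r): take FIRST of each symbol in turn, carrying on past any symbol whose FIRST contains epsilon; result {r, s, u}.

{r, s, u}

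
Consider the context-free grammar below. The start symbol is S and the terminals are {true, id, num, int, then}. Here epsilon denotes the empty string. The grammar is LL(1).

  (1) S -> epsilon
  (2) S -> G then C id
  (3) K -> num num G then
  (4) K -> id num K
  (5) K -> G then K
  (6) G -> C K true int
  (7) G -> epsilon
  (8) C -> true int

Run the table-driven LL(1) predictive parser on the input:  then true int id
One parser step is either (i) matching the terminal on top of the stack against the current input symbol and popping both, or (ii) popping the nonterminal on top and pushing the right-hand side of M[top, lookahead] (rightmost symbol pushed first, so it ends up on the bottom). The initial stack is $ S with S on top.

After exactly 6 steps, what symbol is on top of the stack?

id

     Stack          Input               Action
  1  $ S            then true int id $  expand S -> G then C id
  2  $ id C then G  then true int id $  expand G -> epsilon
  3  $ id C then    then true int id $  match then
  4  $ id C         true int id $       expand C -> true int
  5  $ id int true  true int id $       match true
  6  $ id int       int id $            match int
Stack after step 6: $ id (top = id).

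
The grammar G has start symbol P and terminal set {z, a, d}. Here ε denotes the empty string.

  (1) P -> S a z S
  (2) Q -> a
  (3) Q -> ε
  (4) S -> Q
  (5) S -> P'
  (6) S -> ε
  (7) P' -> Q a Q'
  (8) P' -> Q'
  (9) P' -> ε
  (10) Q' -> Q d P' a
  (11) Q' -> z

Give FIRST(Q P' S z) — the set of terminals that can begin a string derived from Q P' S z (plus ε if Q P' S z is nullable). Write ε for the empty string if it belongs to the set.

{a, d, z}

FIRST(Q) = {ε, a}
FIRST(Q') = {a, d, z}  (via Q d P' a)
FIRST(P') = {ε, a, d, z}  (via Q a Q', Q')
FIRST(S) = {ε, a, d, z}  (via Q, P')
FIRST(P) = {a, d, z}  (via S a z S)
FIRST(Q P' S z): take FIRST of each symbol in turn, carrying on past any symbol whose FIRST contains ε; result {a, d, z}.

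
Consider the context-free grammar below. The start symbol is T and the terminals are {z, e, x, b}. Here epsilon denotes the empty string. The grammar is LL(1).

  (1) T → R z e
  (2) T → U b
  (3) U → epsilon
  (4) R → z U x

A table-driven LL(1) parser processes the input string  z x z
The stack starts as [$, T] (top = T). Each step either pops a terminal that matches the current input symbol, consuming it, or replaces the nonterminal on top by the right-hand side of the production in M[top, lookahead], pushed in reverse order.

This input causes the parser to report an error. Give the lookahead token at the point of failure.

step 1: stack=$ T  input=z x z $  — expand T → R z e
step 2: stack=$ e z R  input=z x z $  — expand R → z U x
step 3: stack=$ e z x U z  input=z x z $  — match z
step 4: stack=$ e z x U  input=x z $  — expand U → epsilon
step 5: stack=$ e z x  input=x z $  — match x
step 6: stack=$ e z  input=z $  — match z
step 7: stack=$ e  input=$  — error: top is terminal e but lookahead is $

$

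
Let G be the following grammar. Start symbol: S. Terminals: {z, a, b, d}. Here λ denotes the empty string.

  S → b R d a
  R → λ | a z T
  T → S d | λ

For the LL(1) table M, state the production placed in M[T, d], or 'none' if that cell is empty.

T → λ

FIRST(S): from S→b R d a we get {b}. So FIRST(S) = {b}.
FIRST(R): from R→λ we get {λ}; from R→a z T we get {a}. So FIRST(R) = {λ, a}.
FIRST(T): from T→S d we get {b}; from T→λ we get {λ}. So FIRST(T) = {λ, b}.
FOLLOW(S) includes $ since S is the start symbol.
FOLLOW(R): in S→b R d a, R is followed by d a with FIRST {d}. Thus FOLLOW(R) = {d}.
FOLLOW(T): in R→a z T, the suffix after T is empty, so FOLLOW(T) ⊇ FOLLOW(R) = {d}. Thus FOLLOW(T) = {d}.
For T → S d: FIRST(S d) = {b}, so it goes in M[T, t] for t ∈ {b}.
For T → λ: FIRST(λ) = {λ}, so it goes in M[T, t] for t ∈ {}; since λ ∈ FIRST, also for every t ∈ FOLLOW(T) = {d}.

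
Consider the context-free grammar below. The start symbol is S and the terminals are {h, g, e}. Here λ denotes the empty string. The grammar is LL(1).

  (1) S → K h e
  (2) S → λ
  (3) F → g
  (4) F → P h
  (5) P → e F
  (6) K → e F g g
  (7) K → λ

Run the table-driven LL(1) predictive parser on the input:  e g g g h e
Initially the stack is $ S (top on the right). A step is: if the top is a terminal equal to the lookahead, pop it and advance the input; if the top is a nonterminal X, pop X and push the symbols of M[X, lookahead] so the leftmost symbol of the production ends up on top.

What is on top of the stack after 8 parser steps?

e

step 1: stack=$ S  input=e g g g h e $  — expand S → K h e
step 2: stack=$ e h K  input=e g g g h e $  — expand K → e F g g
step 3: stack=$ e h g g F e  input=e g g g h e $  — match e
step 4: stack=$ e h g g F  input=g g g h e $  — expand F → g
step 5: stack=$ e h g g g  input=g g g h e $  — match g
step 6: stack=$ e h g g  input=g g h e $  — match g
step 7: stack=$ e h g  input=g h e $  — match g
step 8: stack=$ e h  input=h e $  — match h
Stack after step 8: $ e (top = e).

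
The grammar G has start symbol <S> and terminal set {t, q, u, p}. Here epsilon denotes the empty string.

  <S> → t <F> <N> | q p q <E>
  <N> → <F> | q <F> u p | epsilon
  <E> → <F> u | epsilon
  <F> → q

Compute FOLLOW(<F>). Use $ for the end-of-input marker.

{$, q, u}

FIRST(<S>) = {q, t}
FIRST(<F>) = {q}
FIRST(<N>) = {epsilon, q}  (via <F>)
FIRST(<E>) = {epsilon, q}  (via <F> u)
FOLLOW(<S>) includes $ since <S> is the start symbol.
FOLLOW(<S>): <S> appears on no right-hand side. Thus FOLLOW(<S>) = {$}.
FOLLOW(<N>): in <S>→t <F> <N>, the suffix after <N> is empty, so FOLLOW(<N>) ⊇ FOLLOW(<S>) = {$}. Thus FOLLOW(<N>) = {$}.
FOLLOW(<E>): in <S>→q p q <E>, the suffix after <E> is empty, so FOLLOW(<E>) ⊇ FOLLOW(<S>) = {$}. Thus FOLLOW(<E>) = {$}.
FOLLOW(<F>): in <S>→t <F> <N>, <F> is followed by <N> with FIRST {epsilon, q}; in <S>→t <F> <N>, the suffix after <F> is nullable, so FOLLOW(<F>) ⊇ FOLLOW(<S>) = {$}; in <N>→<F>, the suffix after <F> is empty, so FOLLOW(<F>) ⊇ FOLLOW(<N>) = {$}; in <N>→q <F> u p, <F> is followed by u p with FIRST {u}; in <E>→<F> u, <F> is followed by u with FIRST {u}. Thus FOLLOW(<F>) = {$, q, u}.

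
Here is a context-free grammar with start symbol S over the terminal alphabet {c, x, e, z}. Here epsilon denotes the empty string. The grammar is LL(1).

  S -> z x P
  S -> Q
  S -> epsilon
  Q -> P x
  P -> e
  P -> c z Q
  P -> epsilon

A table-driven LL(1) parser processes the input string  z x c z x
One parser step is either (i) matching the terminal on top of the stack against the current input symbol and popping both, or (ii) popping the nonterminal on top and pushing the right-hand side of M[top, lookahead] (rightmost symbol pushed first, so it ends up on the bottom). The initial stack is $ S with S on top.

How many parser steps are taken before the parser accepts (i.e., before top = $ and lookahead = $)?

9

     Stack    Input        Action
  1  $ S      z x c z x $  expand S -> z x P
  2  $ P x z  z x c z x $  match z
  3  $ P x    x c z x $    match x
  4  $ P      c z x $      expand P -> c z Q
  5  $ Q z c  c z x $      match c
  6  $ Q z    z x $        match z
  7  $ Q      x $          expand Q -> P x
  8  $ x P    x $          expand P -> epsilon
  9  $ x      x $          match x
Accept reached after 9 steps.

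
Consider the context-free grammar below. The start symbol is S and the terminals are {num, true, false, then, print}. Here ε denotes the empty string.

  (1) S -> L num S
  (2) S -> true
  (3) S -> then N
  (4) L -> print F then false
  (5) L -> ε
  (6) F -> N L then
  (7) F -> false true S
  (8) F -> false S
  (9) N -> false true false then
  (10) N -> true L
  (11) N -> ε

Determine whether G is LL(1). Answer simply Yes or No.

FIRST(S) = {num, print, then, true}
FIRST(L) = {ε, print}
FIRST(F) = {false, print, then, true}
FIRST(N) = {ε, false, true}
FOLLOW(S) = {$, then}
FOLLOW(L) = {$, num, print, then}
FOLLOW(F) = {then}
FOLLOW(N) = {$, print, then}
Cell M[F, false] receives both F -> N L then and F -> false true S and F -> false S — the grammar is not LL(1).

No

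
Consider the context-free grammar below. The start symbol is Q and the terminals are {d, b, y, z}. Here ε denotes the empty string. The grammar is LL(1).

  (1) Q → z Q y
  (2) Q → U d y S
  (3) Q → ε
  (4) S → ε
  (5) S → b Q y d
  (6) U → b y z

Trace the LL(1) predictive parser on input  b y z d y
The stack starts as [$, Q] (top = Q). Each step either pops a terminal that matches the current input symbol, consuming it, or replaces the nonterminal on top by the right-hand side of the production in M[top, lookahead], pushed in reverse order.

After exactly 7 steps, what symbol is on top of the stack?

S

step 1: stack=$ Q  input=b y z d y $  — expand Q → U d y S
step 2: stack=$ S y d U  input=b y z d y $  — expand U → b y z
step 3: stack=$ S y d z y b  input=b y z d y $  — match b
step 4: stack=$ S y d z y  input=y z d y $  — match y
step 5: stack=$ S y d z  input=z d y $  — match z
step 6: stack=$ S y d  input=d y $  — match d
step 7: stack=$ S y  input=y $  — match y
Stack after step 7: $ S (top = S).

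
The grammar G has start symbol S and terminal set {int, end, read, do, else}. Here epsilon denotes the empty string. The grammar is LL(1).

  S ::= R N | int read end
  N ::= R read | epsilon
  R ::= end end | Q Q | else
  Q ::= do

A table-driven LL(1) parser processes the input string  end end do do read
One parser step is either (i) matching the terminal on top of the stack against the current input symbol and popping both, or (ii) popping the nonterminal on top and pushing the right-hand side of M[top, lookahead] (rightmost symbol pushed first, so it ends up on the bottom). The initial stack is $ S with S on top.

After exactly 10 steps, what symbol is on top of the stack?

read

step 1: stack=$ S  input=end end do do read $  — expand S ::= R N
step 2: stack=$ N R  input=end end do do read $  — expand R ::= end end
step 3: stack=$ N end end  input=end end do do read $  — match end
step 4: stack=$ N end  input=end do do read $  — match end
step 5: stack=$ N  input=do do read $  — expand N ::= R read
step 6: stack=$ read R  input=do do read $  — expand R ::= Q Q
step 7: stack=$ read Q Q  input=do do read $  — expand Q ::= do
step 8: stack=$ read Q do  input=do do read $  — match do
step 9: stack=$ read Q  input=do read $  — expand Q ::= do
step 10: stack=$ read do  input=do read $  — match do
Stack after step 10: $ read (top = read).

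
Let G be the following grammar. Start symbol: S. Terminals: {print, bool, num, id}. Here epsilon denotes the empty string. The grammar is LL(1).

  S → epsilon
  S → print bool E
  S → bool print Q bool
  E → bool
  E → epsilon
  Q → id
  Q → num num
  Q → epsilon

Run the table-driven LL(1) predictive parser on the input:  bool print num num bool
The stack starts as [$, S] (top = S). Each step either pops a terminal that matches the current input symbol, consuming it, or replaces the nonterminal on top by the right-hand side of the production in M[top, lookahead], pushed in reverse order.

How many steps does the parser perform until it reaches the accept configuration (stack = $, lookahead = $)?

7

step 1: stack=$ S  input=bool print num num bool $  — expand S → bool print Q bool
step 2: stack=$ bool Q print bool  input=bool print num num bool $  — match bool
step 3: stack=$ bool Q print  input=print num num bool $  — match print
step 4: stack=$ bool Q  input=num num bool $  — expand Q → num num
step 5: stack=$ bool num num  input=num num bool $  — match num
step 6: stack=$ bool num  input=num bool $  — match num
step 7: stack=$ bool  input=bool $  — match bool
Accept reached after 7 steps.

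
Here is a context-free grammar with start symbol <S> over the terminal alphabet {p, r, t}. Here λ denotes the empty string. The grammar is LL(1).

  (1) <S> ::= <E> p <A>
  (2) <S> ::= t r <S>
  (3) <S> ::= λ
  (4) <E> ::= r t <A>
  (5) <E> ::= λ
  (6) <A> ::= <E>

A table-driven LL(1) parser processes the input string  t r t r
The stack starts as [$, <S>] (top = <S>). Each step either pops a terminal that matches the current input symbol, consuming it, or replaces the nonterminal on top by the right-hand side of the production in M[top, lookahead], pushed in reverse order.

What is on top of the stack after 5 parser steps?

step 1: stack=$ <S>  input=t r t r $  — expand <S> ::= t r <S>
step 2: stack=$ <S> r t  input=t r t r $  — match t
step 3: stack=$ <S> r  input=r t r $  — match r
step 4: stack=$ <S>  input=t r $  — expand <S> ::= t r <S>
step 5: stack=$ <S> r t  input=t r $  — match t
Stack after step 5: $ <S> r (top = r).

r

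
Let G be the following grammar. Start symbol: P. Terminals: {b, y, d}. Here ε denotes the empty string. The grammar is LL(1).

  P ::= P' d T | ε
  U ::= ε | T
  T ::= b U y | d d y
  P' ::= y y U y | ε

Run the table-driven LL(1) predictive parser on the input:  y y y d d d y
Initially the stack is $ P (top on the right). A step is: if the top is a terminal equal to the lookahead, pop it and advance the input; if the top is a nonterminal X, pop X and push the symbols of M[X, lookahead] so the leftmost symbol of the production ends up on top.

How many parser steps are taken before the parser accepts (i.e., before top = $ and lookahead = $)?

      Stack          Input            Action
   1  $ P            y y y d d d y $  expand P ::= P' d T
   2  $ T d P'       y y y d d d y $  expand P' ::= y y U y
   3  $ T d y U y y  y y y d d d y $  match y
   4  $ T d y U y    y y d d d y $    match y
   5  $ T d y U      y d d d y $      expand U ::= ε
   6  $ T d y        y d d d y $      match y
   7  $ T d          d d d y $        match d
   8  $ T            d d y $          expand T ::= d d y
   9  $ y d d        d d y $          match d
  10  $ y d          d y $            match d
  11  $ y            y $              match y
Accept reached after 11 steps.

11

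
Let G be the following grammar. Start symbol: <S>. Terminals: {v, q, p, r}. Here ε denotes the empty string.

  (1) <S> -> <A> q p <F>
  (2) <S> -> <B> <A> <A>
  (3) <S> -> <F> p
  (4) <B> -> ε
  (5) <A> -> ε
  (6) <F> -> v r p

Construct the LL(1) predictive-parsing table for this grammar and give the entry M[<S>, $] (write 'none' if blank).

FIRST(<B>): from <B>->ε we get {ε}. So FIRST(<B>) = {ε}.
FIRST(<A>): from <A>->ε we get {ε}. So FIRST(<A>) = {ε}.
FIRST(<F>): from <F>->v r p we get {v}. So FIRST(<F>) = {v}.
FIRST(<S>): from <S>-><A> q p <F> we get {q}; from <S>-><B> <A> <A> we get {ε}; from <S>-><F> p we get {v}. So FIRST(<S>) = {ε, q, v}.
FOLLOW(<S>) includes $ since <S> is the start symbol.
FOLLOW(<S>): <S> appears on no right-hand side. Thus FOLLOW(<S>) = {$}.
For <S> -> <A> q p <F>: FIRST(<A> q p <F>) = {q}, so it goes in M[<S>, t] for t ∈ {q}.
For <S> -> <B> <A> <A>: FIRST(<B> <A> <A>) = {ε}, so it goes in M[<S>, t] for t ∈ {}; since ε ∈ FIRST, also for every t ∈ FOLLOW(<S>) = {$}.
For <S> -> <F> p: FIRST(<F> p) = {v}, so it goes in M[<S>, t] for t ∈ {v}.

<S> -> <B> <A> <A>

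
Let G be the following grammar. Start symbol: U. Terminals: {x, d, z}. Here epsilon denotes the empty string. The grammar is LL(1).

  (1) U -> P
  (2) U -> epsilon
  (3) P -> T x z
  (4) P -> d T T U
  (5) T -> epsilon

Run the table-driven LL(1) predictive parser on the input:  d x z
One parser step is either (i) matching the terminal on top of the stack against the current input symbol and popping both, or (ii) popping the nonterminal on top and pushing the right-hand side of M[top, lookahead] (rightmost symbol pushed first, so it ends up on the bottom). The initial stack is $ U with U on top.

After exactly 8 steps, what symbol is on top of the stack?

x

step 1: stack=$ U  input=d x z $  — expand U -> P
step 2: stack=$ P  input=d x z $  — expand P -> d T T U
step 3: stack=$ U T T d  input=d x z $  — match d
step 4: stack=$ U T T  input=x z $  — expand T -> epsilon
step 5: stack=$ U T  input=x z $  — expand T -> epsilon
step 6: stack=$ U  input=x z $  — expand U -> P
step 7: stack=$ P  input=x z $  — expand P -> T x z
step 8: stack=$ z x T  input=x z $  — expand T -> epsilon
Stack after step 8: $ z x (top = x).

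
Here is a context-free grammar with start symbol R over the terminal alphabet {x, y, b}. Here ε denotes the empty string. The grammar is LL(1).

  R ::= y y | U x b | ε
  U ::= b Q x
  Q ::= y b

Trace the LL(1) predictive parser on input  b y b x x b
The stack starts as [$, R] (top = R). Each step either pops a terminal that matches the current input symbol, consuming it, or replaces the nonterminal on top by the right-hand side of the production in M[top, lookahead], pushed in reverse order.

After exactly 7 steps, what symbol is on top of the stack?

x

     Stack        Input          Action
  1  $ R          b y b x x b $  expand R ::= U x b
  2  $ b x U      b y b x x b $  expand U ::= b Q x
  3  $ b x x Q b  b y b x x b $  match b
  4  $ b x x Q    y b x x b $    expand Q ::= y b
  5  $ b x x b y  y b x x b $    match y
  6  $ b x x b    b x x b $      match b
  7  $ b x x      x x b $        match x
Stack after step 7: $ b x (top = x).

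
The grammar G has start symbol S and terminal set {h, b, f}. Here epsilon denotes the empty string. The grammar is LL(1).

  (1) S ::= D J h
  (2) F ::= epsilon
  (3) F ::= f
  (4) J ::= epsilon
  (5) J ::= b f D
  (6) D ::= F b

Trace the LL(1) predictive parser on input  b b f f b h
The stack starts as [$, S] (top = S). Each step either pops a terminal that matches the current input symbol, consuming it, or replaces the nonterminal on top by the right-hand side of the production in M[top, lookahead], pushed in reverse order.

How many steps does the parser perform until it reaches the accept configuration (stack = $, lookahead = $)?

      Stack      Input          Action
   1  $ S        b b f f b h $  expand S ::= D J h
   2  $ h J D    b b f f b h $  expand D ::= F b
   3  $ h J b F  b b f f b h $  expand F ::= epsilon
   4  $ h J b    b b f f b h $  match b
   5  $ h J      b f f b h $    expand J ::= b f D
   6  $ h D f b  b f f b h $    match b
   7  $ h D f    f f b h $      match f
   8  $ h D      f b h $        expand D ::= F b
   9  $ h b F    f b h $        expand F ::= f
  10  $ h b f    f b h $        match f
  11  $ h b      b h $          match b
  12  $ h        h $            match h
Accept reached after 12 steps.

12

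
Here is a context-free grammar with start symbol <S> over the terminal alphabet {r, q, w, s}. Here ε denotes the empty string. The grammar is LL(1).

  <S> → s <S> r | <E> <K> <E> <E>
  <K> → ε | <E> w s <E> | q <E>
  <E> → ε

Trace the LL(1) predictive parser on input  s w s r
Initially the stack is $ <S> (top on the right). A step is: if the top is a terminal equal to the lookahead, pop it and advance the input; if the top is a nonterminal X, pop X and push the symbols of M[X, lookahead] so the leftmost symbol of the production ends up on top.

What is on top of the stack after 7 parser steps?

s

     Stack                    Input      Action
  1  $ <S>                    s w s r $  expand <S> → s <S> r
  2  $ r <S> s                s w s r $  match s
  3  $ r <S>                  w s r $    expand <S> → <E> <K> <E> <E>
  4  $ r <E> <E> <K> <E>      w s r $    expand <E> → ε
  5  $ r <E> <E> <K>          w s r $    expand <K> → <E> w s <E>
  6  $ r <E> <E> <E> s w <E>  w s r $    expand <E> → ε
  7  $ r <E> <E> <E> s w      w s r $    match w
Stack after step 7: $ r <E> <E> <E> s (top = s).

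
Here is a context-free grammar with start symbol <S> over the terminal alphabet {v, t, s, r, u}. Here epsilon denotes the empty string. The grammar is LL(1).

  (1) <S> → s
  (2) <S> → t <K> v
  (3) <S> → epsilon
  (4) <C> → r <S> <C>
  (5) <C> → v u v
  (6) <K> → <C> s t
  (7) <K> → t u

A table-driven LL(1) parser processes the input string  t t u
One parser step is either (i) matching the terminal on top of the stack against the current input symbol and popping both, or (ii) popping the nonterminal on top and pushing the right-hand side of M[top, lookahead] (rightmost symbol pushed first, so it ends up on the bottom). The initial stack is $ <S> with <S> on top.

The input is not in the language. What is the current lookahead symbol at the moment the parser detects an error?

$

step 1: stack=$ <S>  input=t t u $  — expand <S> → t <K> v
step 2: stack=$ v <K> t  input=t t u $  — match t
step 3: stack=$ v <K>  input=t u $  — expand <K> → t u
step 4: stack=$ v u t  input=t u $  — match t
step 5: stack=$ v u  input=u $  — match u
step 6: stack=$ v  input=$  — error: top is terminal v but lookahead is $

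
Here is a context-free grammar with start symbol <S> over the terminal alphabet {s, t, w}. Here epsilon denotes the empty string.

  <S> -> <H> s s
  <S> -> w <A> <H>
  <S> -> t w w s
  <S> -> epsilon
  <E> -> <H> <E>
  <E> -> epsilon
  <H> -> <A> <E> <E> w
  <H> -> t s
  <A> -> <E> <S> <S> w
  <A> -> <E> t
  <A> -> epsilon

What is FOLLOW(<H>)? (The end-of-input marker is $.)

{$, s, t, w}

FIRST(<S>) = {epsilon, t, w}  (via <H> s s)
FIRST(<E>) = {epsilon, t, w}  (via <H> <E>)
FIRST(<A>) = {epsilon, t, w}  (via <E> <S> <S> w, <E> t)
FIRST(<H>) = {t, w}  (via <A> <E> <E> w)
FOLLOW(<S>) includes $ since <S> is the start symbol.
FOLLOW(<S>): in <A>-><E> <S> <S> w (occurrence 1), <S> is followed by <S> w with FIRST {t, w}; in <A>-><E> <S> <S> w (occurrence 2), <S> is followed by w with FIRST {w}. Thus FOLLOW(<S>) = {$, t, w}.
FOLLOW(<E>): in <E>-><H> <E>, the suffix after <E> is empty (adds nothing new); in <H>-><A> <E> <E> w (occurrence 1), <E> is followed by <E> w with FIRST {t, w}; in <H>-><A> <E> <E> w (occurrence 2), <E> is followed by w with FIRST {w}; in <A>-><E> <S> <S> w, <E> is followed by <S> <S> w with FIRST {t, w}; in <A>-><E> t, <E> is followed by t with FIRST {t}. Thus FOLLOW(<E>) = {t, w}.
FOLLOW(<H>): in <S>-><H> s s, <H> is followed by s s with FIRST {s}; in <S>->w <A> <H>, the suffix after <H> is empty, so FOLLOW(<H>) ⊇ FOLLOW(<S>) = {$, t, w}; in <E>-><H> <E>, <H> is followed by <E> with FIRST {epsilon, t, w}; in <E>-><H> <E>, the suffix after <H> is nullable, so FOLLOW(<H>) ⊇ FOLLOW(<E>) = {t, w}. Thus FOLLOW(<H>) = {$, s, t, w}.
FOLLOW(<A>): in <S>->w <A> <H>, <A> is followed by <H> with FIRST {t, w}; in <H>-><A> <E> <E> w, <A> is followed by <E> <E> w with FIRST {t, w}. Thus FOLLOW(<A>) = {t, w}.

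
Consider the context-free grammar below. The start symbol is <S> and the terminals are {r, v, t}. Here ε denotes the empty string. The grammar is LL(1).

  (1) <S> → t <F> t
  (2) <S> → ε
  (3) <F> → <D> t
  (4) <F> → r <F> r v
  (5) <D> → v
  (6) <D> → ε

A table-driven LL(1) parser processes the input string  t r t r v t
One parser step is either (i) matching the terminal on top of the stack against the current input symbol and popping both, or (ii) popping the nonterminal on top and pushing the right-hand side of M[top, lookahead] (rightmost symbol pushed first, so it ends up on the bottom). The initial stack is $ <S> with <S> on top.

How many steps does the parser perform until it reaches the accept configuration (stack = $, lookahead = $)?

      Stack          Input          Action
   1  $ <S>          t r t r v t $  expand <S> → t <F> t
   2  $ t <F> t      t r t r v t $  match t
   3  $ t <F>        r t r v t $    expand <F> → r <F> r v
   4  $ t v r <F> r  r t r v t $    match r
   5  $ t v r <F>    t r v t $      expand <F> → <D> t
   6  $ t v r t <D>  t r v t $      expand <D> → ε
   7  $ t v r t      t r v t $      match t
   8  $ t v r        r v t $        match r
   9  $ t v          v t $          match v
  10  $ t            t $            match t
Accept reached after 10 steps.

10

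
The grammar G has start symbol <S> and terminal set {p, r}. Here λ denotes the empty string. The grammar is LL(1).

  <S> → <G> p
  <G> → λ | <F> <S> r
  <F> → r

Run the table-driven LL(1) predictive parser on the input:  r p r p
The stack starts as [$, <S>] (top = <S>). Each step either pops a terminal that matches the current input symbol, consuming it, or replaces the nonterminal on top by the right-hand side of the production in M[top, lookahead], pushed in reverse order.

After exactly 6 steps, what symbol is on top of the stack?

step 1: stack=$ <S>  input=r p r p $  — expand <S> → <G> p
step 2: stack=$ p <G>  input=r p r p $  — expand <G> → <F> <S> r
step 3: stack=$ p r <S> <F>  input=r p r p $  — expand <F> → r
step 4: stack=$ p r <S> r  input=r p r p $  — match r
step 5: stack=$ p r <S>  input=p r p $  — expand <S> → <G> p
step 6: stack=$ p r p <G>  input=p r p $  — expand <G> → λ
Stack after step 6: $ p r p (top = p).

p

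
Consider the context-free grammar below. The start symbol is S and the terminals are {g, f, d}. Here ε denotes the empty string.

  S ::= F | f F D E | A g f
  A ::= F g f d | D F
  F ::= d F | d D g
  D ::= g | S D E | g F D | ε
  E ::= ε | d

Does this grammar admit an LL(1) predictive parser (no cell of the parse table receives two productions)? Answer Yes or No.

No

FIRST(S) = {d, f, g}
FIRST(A) = {d, f, g}
FIRST(F) = {d}
FIRST(D) = {ε, d, f, g}
FIRST(E) = {ε, d}
FOLLOW(S) = {$, d, f, g}
FOLLOW(A) = {g}
FOLLOW(F) = {$, d, f, g}
FOLLOW(D) = {$, d, f, g}
FOLLOW(E) = {$, d, f, g}
Cell M[A, d] receives both A ::= F g f d and A ::= D F — the grammar is not LL(1).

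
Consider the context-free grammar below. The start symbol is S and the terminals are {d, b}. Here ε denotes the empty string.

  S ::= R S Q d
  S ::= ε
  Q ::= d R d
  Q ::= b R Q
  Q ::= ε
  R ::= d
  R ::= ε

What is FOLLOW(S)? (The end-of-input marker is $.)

FIRST(Q) = {ε, b, d}
FIRST(R) = {ε, d}
FIRST(S) = {ε, b, d}  (via R S Q d)
FOLLOW(S) includes $ since S is the start symbol.
FOLLOW(S): in S::=R S Q d, S is followed by Q d with FIRST {b, d}. Thus FOLLOW(S) = {$, b, d}.
FOLLOW(Q): in S::=R S Q d, Q is followed by d with FIRST {d}; in Q::=b R Q, the suffix after Q is empty (adds nothing new). Thus FOLLOW(Q) = {d}.
FOLLOW(R): in S::=R S Q d, R is followed by S Q d with FIRST {b, d}; in Q::=d R d, R is followed by d with FIRST {d}; in Q::=b R Q, R is followed by Q with FIRST {ε, b, d}; in Q::=b R Q, the suffix after R is nullable, so FOLLOW(R) ⊇ FOLLOW(Q) = {d}. Thus FOLLOW(R) = {b, d}.

{$, b, d}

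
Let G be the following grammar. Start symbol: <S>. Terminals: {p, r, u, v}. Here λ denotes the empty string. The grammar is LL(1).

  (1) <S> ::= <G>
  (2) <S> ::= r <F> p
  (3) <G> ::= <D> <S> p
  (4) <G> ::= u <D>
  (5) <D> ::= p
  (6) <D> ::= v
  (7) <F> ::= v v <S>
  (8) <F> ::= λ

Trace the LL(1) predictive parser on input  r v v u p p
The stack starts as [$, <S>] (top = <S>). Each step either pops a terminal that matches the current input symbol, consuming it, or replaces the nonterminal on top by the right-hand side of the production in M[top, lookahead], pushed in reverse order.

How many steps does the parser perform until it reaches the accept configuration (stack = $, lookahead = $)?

step 1: stack=$ <S>  input=r v v u p p $  — expand <S> ::= r <F> p
step 2: stack=$ p <F> r  input=r v v u p p $  — match r
step 3: stack=$ p <F>  input=v v u p p $  — expand <F> ::= v v <S>
step 4: stack=$ p <S> v v  input=v v u p p $  — match v
step 5: stack=$ p <S> v  input=v u p p $  — match v
step 6: stack=$ p <S>  input=u p p $  — expand <S> ::= <G>
step 7: stack=$ p <G>  input=u p p $  — expand <G> ::= u <D>
step 8: stack=$ p <D> u  input=u p p $  — match u
step 9: stack=$ p <D>  input=p p $  — expand <D> ::= p
step 10: stack=$ p p  input=p p $  — match p
step 11: stack=$ p  input=p $  — match p
Accept reached after 11 steps.

11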